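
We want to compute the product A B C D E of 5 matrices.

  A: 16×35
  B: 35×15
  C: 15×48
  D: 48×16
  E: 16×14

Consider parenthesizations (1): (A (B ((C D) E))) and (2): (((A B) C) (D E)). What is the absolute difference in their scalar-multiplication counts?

11354

Order (1) = (A (B ((C D) E))): (C D): 15×48 by 48×16 → 15×16, cost 15·48·16 = 11520; ((C D) E): 15×16 by 16×14 → 15×14, cost 15·16·14 = 3360; cumulative 14880; (B ((C D) E)): 35×15 by 15×14 → 35×14, cost 35·15·14 = 7350; cumulative 22230; (A (B ((C D) E))): 16×35 by 35×14 → 16×14, cost 16·35·14 = 7840; cumulative 30070. Total 30070.
Order (2) = (((A B) C) (D E)): (A B): 16×35 by 35×15 → 16×15, cost 16·35·15 = 8400; ((A B) C): 16×15 by 15×48 → 16×48, cost 16·15·48 = 11520; cumulative 19920; (D E): 48×16 by 16×14 → 48×14, cost 48·16·14 = 10752; (((A B) C) (D E)): 16×48 by 48×14 → 16×14, cost 16·48·14 = 10752; cumulative 41424. Total 41424.
Difference: |30070 − 41424| = 11354.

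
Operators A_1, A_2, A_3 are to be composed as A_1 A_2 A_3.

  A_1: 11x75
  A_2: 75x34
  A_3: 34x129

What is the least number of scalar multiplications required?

Order (A_1 (A_2 A_3)): (A_2 A_3): 75×34 by 34×129 → 75×129, cost 75·34·129 = 328950; (A_1 (A_2 A_3)): 11×75 by 75×129 → 11×129, cost 11·75·129 = 106425; cumulative 435375. Total 435375.
Order ((A_1 A_2) A_3): (A_1 A_2): 11×75 by 75×34 → 11×34, cost 11·75·34 = 28050; ((A_1 A_2) A_3): 11×34 by 34×129 → 11×129, cost 11·34·129 = 48246; cumulative 76296. Total 76296.
Minimum: 76296.

76296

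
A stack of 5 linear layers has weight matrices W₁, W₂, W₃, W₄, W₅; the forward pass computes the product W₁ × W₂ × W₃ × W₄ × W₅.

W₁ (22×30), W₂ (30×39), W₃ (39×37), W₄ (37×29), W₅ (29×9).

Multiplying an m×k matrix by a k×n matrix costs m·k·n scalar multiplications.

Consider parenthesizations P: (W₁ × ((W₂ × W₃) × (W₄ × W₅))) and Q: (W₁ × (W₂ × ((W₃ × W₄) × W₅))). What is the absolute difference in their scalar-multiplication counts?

381

Order P = (W₁ × ((W₂ × W₃) × (W₄ × W₅))): (W₂ × W₃): 30×39 by 39×37 → 30×37, cost 30·39·37 = 43290; (W₄ × W₅): 37×29 by 29×9 → 37×9, cost 37·29·9 = 9657; ((W₂ × W₃) × (W₄ × W₅)): 30×37 by 37×9 → 30×9, cost 30·37·9 = 9990; cumulative 62937; (W₁ × ((W₂ × W₃) × (W₄ × W₅))): 22×30 by 30×9 → 22×9, cost 22·30·9 = 5940; cumulative 68877. Total 68877.
Order Q = (W₁ × (W₂ × ((W₃ × W₄) × W₅))): (W₃ × W₄): 39×37 by 37×29 → 39×29, cost 39·37·29 = 41847; ((W₃ × W₄) × W₅): 39×29 by 29×9 → 39×9, cost 39·29·9 = 10179; cumulative 52026; (W₂ × ((W₃ × W₄) × W₅)): 30×39 by 39×9 → 30×9, cost 30·39·9 = 10530; cumulative 62556; (W₁ × (W₂ × ((W₃ × W₄) × W₅))): 22×30 by 30×9 → 22×9, cost 22·30·9 = 5940; cumulative 68496. Total 68496.
Difference: |68877 − 68496| = 381.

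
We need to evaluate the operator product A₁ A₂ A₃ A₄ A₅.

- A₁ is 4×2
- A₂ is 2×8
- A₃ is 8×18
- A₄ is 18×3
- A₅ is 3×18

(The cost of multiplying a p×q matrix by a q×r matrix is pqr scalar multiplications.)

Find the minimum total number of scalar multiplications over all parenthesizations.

Adjacent pairs: A₁A₂ = 4·2·8 = 64; A₂A₃ = 2·8·18 = 288; A₃A₄ = 8·18·3 = 432; A₄A₅ = 18·3·18 = 972.
Length 3: A₁..A₃: k=1: 0+288+4·2·18=432; k=2: 64+0+4·8·18=640 → min 432 | A₂..A₄: k=2: 0+432+2·8·3=480; k=3: 288+0+2·18·3=396 → min 396 | A₃..A₅: k=3: 0+972+8·18·18=3564; k=4: 432+0+8·3·18=864 → min 864.
Length 4: A₁..A₄: k=1: 0+396+4·2·3=420; k=2: 64+432+4·8·3=592; k=3: 432+0+4·18·3=648 → min 420 | A₂..A₅: k=2: 0+864+2·8·18=1152; k=3: 288+972+2·18·18=1908; k=4: 396+0+2·3·18=504 → min 504.
Length 5: A₁..A₅: k=1: 0+504+4·2·18=648; k=2: 64+864+4·8·18=1504; k=3: 432+972+4·18·18=2700; k=4: 420+0+4·3·18=636 → min 636.
Optimal order: ((A₁ ((A₂ A₃) A₄)) A₅) with cost 636.

636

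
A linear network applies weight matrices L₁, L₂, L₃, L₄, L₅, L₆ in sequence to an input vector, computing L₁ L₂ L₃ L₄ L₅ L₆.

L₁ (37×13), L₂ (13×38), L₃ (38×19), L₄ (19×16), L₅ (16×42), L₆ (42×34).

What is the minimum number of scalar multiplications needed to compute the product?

Adjacent pairs: L₁L₂ = 37·13·38 = 18278; L₂L₃ = 13·38·19 = 9386; L₃L₄ = 38·19·16 = 11552; L₄L₅ = 19·16·42 = 12768; L₅L₆ = 16·42·34 = 22848.
Length 3: L₁..L₃: k=1: 0+9386+37·13·19=18525; k=2: 18278+0+37·38·19=44992 → min 18525 | L₂..L₄: k=2: 0+11552+13·38·16=19456; k=3: 9386+0+13·19·16=13338 → min 13338 | L₃..L₅: k=3: 0+12768+38·19·42=43092; k=4: 11552+0+38·16·42=37088 → min 37088 | L₄..L₆: k=4: 0+22848+19·16·34=33184; k=5: 12768+0+19·42·34=39900 → min 33184.
Length 4: L₁..L₄: k=1: 0+13338+37·13·16=21034; k=2: 18278+11552+37·38·16=52326; k=3: 18525+0+37·19·16=29773 → min 21034 | L₂..L₅: k=2: 0+37088+13·38·42=57836; k=3: 9386+12768+13·19·42=32528; k=4: 13338+0+13·16·42=22074 → min 22074 | L₃..L₆: k=3: 0+33184+38·19·34=57732; k=4: 11552+22848+38·16·34=55072; k=5: 37088+0+38·42·34=91352 → min 55072.
Length 5: L₁..L₅: k=1: 0+22074+37·13·42=42276; k=2: 18278+37088+37·38·42=114418; k=3: 18525+12768+37·19·42=60819; k=4: 21034+0+37·16·42=45898 → min 42276 | L₂..L₆: k=2: 0+55072+13·38·34=71868; k=3: 9386+33184+13·19·34=50968; k=4: 13338+22848+13·16·34=43258; k=5: 22074+0+13·42·34=40638 → min 40638.
Length 6: L₁..L₆: k=1: 0+40638+37·13·34=56992; k=2: 18278+55072+37·38·34=121154; k=3: 18525+33184+37·19·34=75611; k=4: 21034+22848+37·16·34=64010; k=5: 42276+0+37·42·34=95112 → min 56992.
Optimal order: (L₁ ((((L₂ L₃) L₄) L₅) L₆)) with cost 56992.

56992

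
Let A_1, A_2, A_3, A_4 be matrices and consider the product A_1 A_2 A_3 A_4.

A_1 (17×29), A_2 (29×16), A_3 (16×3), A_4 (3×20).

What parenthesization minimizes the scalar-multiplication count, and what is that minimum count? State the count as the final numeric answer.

Adjacent pairs: A_1A_2 = 17·29·16 = 7888; A_2A_3 = 29·16·3 = 1392; A_3A_4 = 16·3·20 = 960.
Length 3: A_1..A_3: k=1: 0+1392+17·29·3=2871; k=2: 7888+0+17·16·3=8704 → min 2871 | A_2..A_4: k=2: 0+960+29·16·20=10240; k=3: 1392+0+29·3·20=3132 → min 3132.
Length 4: A_1..A_4: k=1: 0+3132+17·29·20=12992; k=2: 7888+960+17·16·20=14288; k=3: 2871+0+17·3·20=3891 → min 3891.
Optimal parenthesization: ((A_1 (A_2 A_3)) A_4) with cost 3891.

3891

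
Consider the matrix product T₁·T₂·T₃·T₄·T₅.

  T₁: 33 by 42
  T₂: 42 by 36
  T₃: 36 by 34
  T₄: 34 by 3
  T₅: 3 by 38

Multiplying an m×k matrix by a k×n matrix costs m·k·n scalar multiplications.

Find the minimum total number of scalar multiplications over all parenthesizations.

Adjacent pairs: T₁T₂ = 33·42·36 = 49896; T₂T₃ = 42·36·34 = 51408; T₃T₄ = 36·34·3 = 3672; T₄T₅ = 34·3·38 = 3876.
Length 3: T₁..T₃: k=1: 0+51408+33·42·34=98532; k=2: 49896+0+33·36·34=90288 → min 90288 | T₂..T₄: k=2: 0+3672+42·36·3=8208; k=3: 51408+0+42·34·3=55692 → min 8208 | T₃..T₅: k=3: 0+3876+36·34·38=50388; k=4: 3672+0+36·3·38=7776 → min 7776.
Length 4: T₁..T₄: k=1: 0+8208+33·42·3=12366; k=2: 49896+3672+33·36·3=57132; k=3: 90288+0+33·34·3=93654 → min 12366 | T₂..T₅: k=2: 0+7776+42·36·38=65232; k=3: 51408+3876+42·34·38=109548; k=4: 8208+0+42·3·38=12996 → min 12996.
Length 5: T₁..T₅: k=1: 0+12996+33·42·38=65664; k=2: 49896+7776+33·36·38=102816; k=3: 90288+3876+33·34·38=136800; k=4: 12366+0+33·3·38=16128 → min 16128.
Optimal order: ((T₁·(T₂·(T₃·T₄)))·T₅) with cost 16128.

16128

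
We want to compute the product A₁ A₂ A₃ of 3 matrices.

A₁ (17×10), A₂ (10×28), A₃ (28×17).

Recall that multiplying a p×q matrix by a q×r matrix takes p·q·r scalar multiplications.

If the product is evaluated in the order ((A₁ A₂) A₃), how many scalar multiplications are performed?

12852

(A₁ A₂): 17×10 by 10×28 → 17×28, cost 17·10·28 = 4760
((A₁ A₂) A₃): 17×28 by 28×17 → 17×17, cost 17·28·17 = 8092; cumulative 12852
Total: 12852 scalar multiplications.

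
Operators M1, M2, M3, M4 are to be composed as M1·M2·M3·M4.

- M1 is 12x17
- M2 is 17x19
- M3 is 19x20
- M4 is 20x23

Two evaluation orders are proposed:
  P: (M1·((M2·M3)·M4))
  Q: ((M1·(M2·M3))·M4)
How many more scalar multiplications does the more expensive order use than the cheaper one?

Order P = (M1·((M2·M3)·M4)): (M2·M3): 17×19 by 19×20 → 17×20, cost 17·19·20 = 6460; ((M2·M3)·M4): 17×20 by 20×23 → 17×23, cost 17·20·23 = 7820; cumulative 14280; (M1·((M2·M3)·M4)): 12×17 by 17×23 → 12×23, cost 12·17·23 = 4692; cumulative 18972. Total 18972.
Order Q = ((M1·(M2·M3))·M4): (M2·M3): 17×19 by 19×20 → 17×20, cost 17·19·20 = 6460; (M1·(M2·M3)): 12×17 by 17×20 → 12×20, cost 12·17·20 = 4080; cumulative 10540; ((M1·(M2·M3))·M4): 12×20 by 20×23 → 12×23, cost 12·20·23 = 5520; cumulative 16060. Total 16060.
Difference: |18972 − 16060| = 2912.

2912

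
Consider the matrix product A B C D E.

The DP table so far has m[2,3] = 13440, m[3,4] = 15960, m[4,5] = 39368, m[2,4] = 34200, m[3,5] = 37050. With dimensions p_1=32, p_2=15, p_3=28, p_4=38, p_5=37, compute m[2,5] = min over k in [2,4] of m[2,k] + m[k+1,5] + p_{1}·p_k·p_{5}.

m[2,5] = min over k∈[2,4] of m[2,k]+m[k+1,5]+p_{1}·p_k·p_{5}.
k=2: 0 + 37050 + 32·15·37 = 54810; k=3: 13440 + 39368 + 32·28·37 = 85960; k=4: 34200 + 0 + 32·38·37 = 79192.
Minimum: 54810 at k=2.

54810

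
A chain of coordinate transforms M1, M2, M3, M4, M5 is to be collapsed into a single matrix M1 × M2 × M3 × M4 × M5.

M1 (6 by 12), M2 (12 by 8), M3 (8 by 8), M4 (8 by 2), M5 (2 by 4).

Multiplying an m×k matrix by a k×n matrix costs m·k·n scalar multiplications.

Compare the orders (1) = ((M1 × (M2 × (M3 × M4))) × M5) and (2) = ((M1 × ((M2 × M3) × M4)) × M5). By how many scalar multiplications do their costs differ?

Order (1) = ((M1 × (M2 × (M3 × M4))) × M5): (M3 × M4): 8×8 by 8×2 → 8×2, cost 8·8·2 = 128; (M2 × (M3 × M4)): 12×8 by 8×2 → 12×2, cost 12·8·2 = 192; cumulative 320; (M1 × (M2 × (M3 × M4))): 6×12 by 12×2 → 6×2, cost 6·12·2 = 144; cumulative 464; ((M1 × (M2 × (M3 × M4))) × M5): 6×2 by 2×4 → 6×4, cost 6·2·4 = 48; cumulative 512. Total 512.
Order (2) = ((M1 × ((M2 × M3) × M4)) × M5): (M2 × M3): 12×8 by 8×8 → 12×8, cost 12·8·8 = 768; ((M2 × M3) × M4): 12×8 by 8×2 → 12×2, cost 12·8·2 = 192; cumulative 960; (M1 × ((M2 × M3) × M4)): 6×12 by 12×2 → 6×2, cost 6·12·2 = 144; cumulative 1104; ((M1 × ((M2 × M3) × M4)) × M5): 6×2 by 2×4 → 6×4, cost 6·2·4 = 48; cumulative 1152. Total 1152.
Difference: |512 − 1152| = 640.

640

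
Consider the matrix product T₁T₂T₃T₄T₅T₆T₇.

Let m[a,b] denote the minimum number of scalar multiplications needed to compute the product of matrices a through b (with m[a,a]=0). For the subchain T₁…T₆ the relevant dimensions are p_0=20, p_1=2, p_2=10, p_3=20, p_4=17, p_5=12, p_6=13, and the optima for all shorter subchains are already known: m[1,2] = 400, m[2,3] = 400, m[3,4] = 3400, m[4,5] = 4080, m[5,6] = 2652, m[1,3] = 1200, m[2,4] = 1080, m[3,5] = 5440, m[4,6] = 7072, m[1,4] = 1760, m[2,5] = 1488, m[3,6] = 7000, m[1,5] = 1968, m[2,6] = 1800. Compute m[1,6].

m[1,6] = min over k∈[1,5] of m[1,k]+m[k+1,6]+p_{0}·p_k·p_{6}.
k=1: 0 + 1800 + 20·2·13 = 2320; k=2: 400 + 7000 + 20·10·13 = 10000; k=3: 1200 + 7072 + 20·20·13 = 13472; k=4: 1760 + 2652 + 20·17·13 = 8832; k=5: 1968 + 0 + 20·12·13 = 5088.
Minimum: 2320 at k=1.

2320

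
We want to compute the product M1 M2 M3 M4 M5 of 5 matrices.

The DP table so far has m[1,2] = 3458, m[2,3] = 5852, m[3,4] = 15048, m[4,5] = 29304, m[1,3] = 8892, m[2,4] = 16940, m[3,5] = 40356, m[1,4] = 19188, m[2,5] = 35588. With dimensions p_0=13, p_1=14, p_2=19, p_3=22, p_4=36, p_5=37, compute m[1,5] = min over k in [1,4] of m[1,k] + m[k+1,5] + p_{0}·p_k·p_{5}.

m[1,5] = min over k∈[1,4] of m[1,k]+m[k+1,5]+p_{0}·p_k·p_{5}.
k=1: 0 + 35588 + 13·14·37 = 42322; k=2: 3458 + 40356 + 13·19·37 = 52953; k=3: 8892 + 29304 + 13·22·37 = 48778; k=4: 19188 + 0 + 13·36·37 = 36504.
Minimum: 36504 at k=4.

36504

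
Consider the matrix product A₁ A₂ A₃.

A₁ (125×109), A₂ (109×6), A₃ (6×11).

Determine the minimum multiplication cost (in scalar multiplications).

Order (A₁ (A₂ A₃)): (A₂ A₃): 109×6 by 6×11 → 109×11, cost 109·6·11 = 7194; (A₁ (A₂ A₃)): 125×109 by 109×11 → 125×11, cost 125·109·11 = 149875; cumulative 157069. Total 157069.
Order ((A₁ A₂) A₃): (A₁ A₂): 125×109 by 109×6 → 125×6, cost 125·109·6 = 81750; ((A₁ A₂) A₃): 125×6 by 6×11 → 125×11, cost 125·6·11 = 8250; cumulative 90000. Total 90000.
Minimum: 90000.

90000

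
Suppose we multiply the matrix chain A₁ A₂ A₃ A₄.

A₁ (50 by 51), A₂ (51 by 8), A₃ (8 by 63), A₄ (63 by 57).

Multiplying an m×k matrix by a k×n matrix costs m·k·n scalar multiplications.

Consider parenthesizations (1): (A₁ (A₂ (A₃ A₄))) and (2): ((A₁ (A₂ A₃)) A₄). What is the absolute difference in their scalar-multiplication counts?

168570

Order (1) = (A₁ (A₂ (A₃ A₄))): (A₃ A₄): 8×63 by 63×57 → 8×57, cost 8·63·57 = 28728; (A₂ (A₃ A₄)): 51×8 by 8×57 → 51×57, cost 51·8·57 = 23256; cumulative 51984; (A₁ (A₂ (A₃ A₄))): 50×51 by 51×57 → 50×57, cost 50·51·57 = 145350; cumulative 197334. Total 197334.
Order (2) = ((A₁ (A₂ A₃)) A₄): (A₂ A₃): 51×8 by 8×63 → 51×63, cost 51·8·63 = 25704; (A₁ (A₂ A₃)): 50×51 by 51×63 → 50×63, cost 50·51·63 = 160650; cumulative 186354; ((A₁ (A₂ A₃)) A₄): 50×63 by 63×57 → 50×57, cost 50·63·57 = 179550; cumulative 365904. Total 365904.
Difference: |197334 − 365904| = 168570.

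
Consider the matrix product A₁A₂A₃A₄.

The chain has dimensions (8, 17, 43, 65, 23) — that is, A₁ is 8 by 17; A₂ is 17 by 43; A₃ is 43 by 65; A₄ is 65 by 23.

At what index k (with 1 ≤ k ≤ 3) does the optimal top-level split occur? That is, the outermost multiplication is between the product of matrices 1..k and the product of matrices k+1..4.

Adjacent pairs: A₁A₂ = 8·17·43 = 5848; A₂A₃ = 17·43·65 = 47515; A₃A₄ = 43·65·23 = 64285.
Length 3: A₁..A₃: k=1: 0+47515+8·17·65=56355; k=2: 5848+0+8·43·65=28208 → min 28208 | A₂..A₄: k=2: 0+64285+17·43·23=81098; k=3: 47515+0+17·65·23=72930 → min 72930.
Top-level splits: k=1: (A₁..A₁)·(A₂..A₄) → 0+72930+8·17·23 = 76058; k=2: (A₁..A₂)·(A₃..A₄) → 5848+64285+8·43·23 = 78045; k=3: (A₁..A₃)·(A₄..A₄) → 28208+0+8·65·23 = 40168.
Best split is after A₃, i.e. k = 3.

3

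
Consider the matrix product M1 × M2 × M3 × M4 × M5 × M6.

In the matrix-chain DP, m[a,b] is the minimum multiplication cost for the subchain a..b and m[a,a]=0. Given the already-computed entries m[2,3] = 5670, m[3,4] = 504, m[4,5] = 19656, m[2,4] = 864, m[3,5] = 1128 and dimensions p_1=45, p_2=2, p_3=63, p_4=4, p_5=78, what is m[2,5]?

8148

m[2,5] = min over k∈[2,4] of m[2,k]+m[k+1,5]+p_{1}·p_k·p_{5}.
k=2: 0 + 1128 + 45·2·78 = 8148; k=3: 5670 + 19656 + 45·63·78 = 246456; k=4: 864 + 0 + 45·4·78 = 14904.
Minimum: 8148 at k=2.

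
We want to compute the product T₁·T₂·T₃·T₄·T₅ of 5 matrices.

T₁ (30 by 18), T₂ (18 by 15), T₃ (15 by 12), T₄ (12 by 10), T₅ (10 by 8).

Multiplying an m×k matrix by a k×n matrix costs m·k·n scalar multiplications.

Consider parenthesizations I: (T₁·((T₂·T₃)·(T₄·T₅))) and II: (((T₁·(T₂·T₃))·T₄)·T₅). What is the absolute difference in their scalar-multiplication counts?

Order I = (T₁·((T₂·T₃)·(T₄·T₅))): (T₂·T₃): 18×15 by 15×12 → 18×12, cost 18·15·12 = 3240; (T₄·T₅): 12×10 by 10×8 → 12×8, cost 12·10·8 = 960; ((T₂·T₃)·(T₄·T₅)): 18×12 by 12×8 → 18×8, cost 18·12·8 = 1728; cumulative 5928; (T₁·((T₂·T₃)·(T₄·T₅))): 30×18 by 18×8 → 30×8, cost 30·18·8 = 4320; cumulative 10248. Total 10248.
Order II = (((T₁·(T₂·T₃))·T₄)·T₅): (T₂·T₃): 18×15 by 15×12 → 18×12, cost 18·15·12 = 3240; (T₁·(T₂·T₃)): 30×18 by 18×12 → 30×12, cost 30·18·12 = 6480; cumulative 9720; ((T₁·(T₂·T₃))·T₄): 30×12 by 12×10 → 30×10, cost 30·12·10 = 3600; cumulative 13320; (((T₁·(T₂·T₃))·T₄)·T₅): 30×10 by 10×8 → 30×8, cost 30·10·8 = 2400; cumulative 15720. Total 15720.
Difference: |10248 − 15720| = 5472.

5472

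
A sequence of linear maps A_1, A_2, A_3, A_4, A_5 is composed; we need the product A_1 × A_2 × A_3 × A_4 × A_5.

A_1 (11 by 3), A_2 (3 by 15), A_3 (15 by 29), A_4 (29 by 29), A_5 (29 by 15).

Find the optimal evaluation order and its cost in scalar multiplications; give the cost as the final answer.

Adjacent pairs: A_1A_2 = 11·3·15 = 495; A_2A_3 = 3·15·29 = 1305; A_3A_4 = 15·29·29 = 12615; A_4A_5 = 29·29·15 = 12615.
Length 3: A_1..A_3: k=1: 0+1305+11·3·29=2262; k=2: 495+0+11·15·29=5280 → min 2262 | A_2..A_4: k=2: 0+12615+3·15·29=13920; k=3: 1305+0+3·29·29=3828 → min 3828 | A_3..A_5: k=3: 0+12615+15·29·15=19140; k=4: 12615+0+15·29·15=19140 → min 19140.
Length 4: A_1..A_4: k=1: 0+3828+11·3·29=4785; k=2: 495+12615+11·15·29=17895; k=3: 2262+0+11·29·29=11513 → min 4785 | A_2..A_5: k=2: 0+19140+3·15·15=19815; k=3: 1305+12615+3·29·15=15225; k=4: 3828+0+3·29·15=5133 → min 5133.
Length 5: A_1..A_5: k=1: 0+5133+11·3·15=5628; k=2: 495+19140+11·15·15=22110; k=3: 2262+12615+11·29·15=19662; k=4: 4785+0+11·29·15=9570 → min 5628.
Optimal parenthesization: (A_1 × (((A_2 × A_3) × A_4) × A_5)) with cost 5628.

5628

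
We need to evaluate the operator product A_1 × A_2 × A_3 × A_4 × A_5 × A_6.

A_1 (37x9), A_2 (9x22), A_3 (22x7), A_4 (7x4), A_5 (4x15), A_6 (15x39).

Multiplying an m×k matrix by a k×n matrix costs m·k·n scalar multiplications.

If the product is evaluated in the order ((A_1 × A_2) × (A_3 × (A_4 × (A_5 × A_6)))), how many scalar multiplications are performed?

48510

(A_1 × A_2): 37×9 by 9×22 → 37×22, cost 37·9·22 = 7326
(A_5 × A_6): 4×15 by 15×39 → 4×39, cost 4·15·39 = 2340
(A_4 × (A_5 × A_6)): 7×4 by 4×39 → 7×39, cost 7·4·39 = 1092; cumulative 3432
(A_3 × (A_4 × (A_5 × A_6))): 22×7 by 7×39 → 22×39, cost 22·7·39 = 6006; cumulative 9438
((A_1 × A_2) × (A_3 × (A_4 × (A_5 × A_6)))): 37×22 by 22×39 → 37×39, cost 37·22·39 = 31746; cumulative 48510
Total: 48510 scalar multiplications.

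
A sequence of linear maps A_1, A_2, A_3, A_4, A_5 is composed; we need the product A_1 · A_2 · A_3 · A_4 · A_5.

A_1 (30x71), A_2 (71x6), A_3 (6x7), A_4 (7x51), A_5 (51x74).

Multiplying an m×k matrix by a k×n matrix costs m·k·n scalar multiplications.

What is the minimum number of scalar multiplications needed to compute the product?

50886

Adjacent pairs: A_1A_2 = 30·71·6 = 12780; A_2A_3 = 71·6·7 = 2982; A_3A_4 = 6·7·51 = 2142; A_4A_5 = 7·51·74 = 26418.
Length 3: A_1..A_3: k=1: 0+2982+30·71·7=17892; k=2: 12780+0+30·6·7=14040 → min 14040 | A_2..A_4: k=2: 0+2142+71·6·51=23868; k=3: 2982+0+71·7·51=28329 → min 23868 | A_3..A_5: k=3: 0+26418+6·7·74=29526; k=4: 2142+0+6·51·74=24786 → min 24786.
Length 4: A_1..A_4: k=1: 0+23868+30·71·51=132498; k=2: 12780+2142+30·6·51=24102; k=3: 14040+0+30·7·51=24750 → min 24102 | A_2..A_5: k=2: 0+24786+71·6·74=56310; k=3: 2982+26418+71·7·74=66178; k=4: 23868+0+71·51·74=291822 → min 56310.
Length 5: A_1..A_5: k=1: 0+56310+30·71·74=213930; k=2: 12780+24786+30·6·74=50886; k=3: 14040+26418+30·7·74=55998; k=4: 24102+0+30·51·74=137322 → min 50886.
Optimal order: ((A_1 · A_2) · ((A_3 · A_4) · A_5)) with cost 50886.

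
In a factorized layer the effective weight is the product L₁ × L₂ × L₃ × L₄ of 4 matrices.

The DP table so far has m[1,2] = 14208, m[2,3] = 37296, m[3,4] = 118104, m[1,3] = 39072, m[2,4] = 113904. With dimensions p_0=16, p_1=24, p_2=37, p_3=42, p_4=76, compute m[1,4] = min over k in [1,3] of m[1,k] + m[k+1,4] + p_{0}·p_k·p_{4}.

90144

m[1,4] = min over k∈[1,3] of m[1,k]+m[k+1,4]+p_{0}·p_k·p_{4}.
k=1: 0 + 113904 + 16·24·76 = 143088; k=2: 14208 + 118104 + 16·37·76 = 177304; k=3: 39072 + 0 + 16·42·76 = 90144.
Minimum: 90144 at k=3.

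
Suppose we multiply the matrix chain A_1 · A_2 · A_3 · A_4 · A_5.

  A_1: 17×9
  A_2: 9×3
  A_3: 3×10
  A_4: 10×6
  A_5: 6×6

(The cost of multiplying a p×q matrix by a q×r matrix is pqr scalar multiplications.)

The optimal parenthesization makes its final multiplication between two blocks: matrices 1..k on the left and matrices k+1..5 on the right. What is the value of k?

2

Adjacent pairs: A_1A_2 = 17·9·3 = 459; A_2A_3 = 9·3·10 = 270; A_3A_4 = 3·10·6 = 180; A_4A_5 = 10·6·6 = 360.
Length 3: A_1..A_3: k=1: 0+270+17·9·10=1800; k=2: 459+0+17·3·10=969 → min 969 | A_2..A_4: k=2: 0+180+9·3·6=342; k=3: 270+0+9·10·6=810 → min 342 | A_3..A_5: k=3: 0+360+3·10·6=540; k=4: 180+0+3·6·6=288 → min 288.
Length 4: A_1..A_4: k=1: 0+342+17·9·6=1260; k=2: 459+180+17·3·6=945; k=3: 969+0+17·10·6=1989 → min 945 | A_2..A_5: k=2: 0+288+9·3·6=450; k=3: 270+360+9·10·6=1170; k=4: 342+0+9·6·6=666 → min 450.
Top-level splits: k=1: (A_1..A_1)·(A_2..A_5) → 0+450+17·9·6 = 1368; k=2: (A_1..A_2)·(A_3..A_5) → 459+288+17·3·6 = 1053; k=3: (A_1..A_3)·(A_4..A_5) → 969+360+17·10·6 = 2349; k=4: (A_1..A_4)·(A_5..A_5) → 945+0+17·6·6 = 1557.
Best split is after A_2, i.e. k = 2.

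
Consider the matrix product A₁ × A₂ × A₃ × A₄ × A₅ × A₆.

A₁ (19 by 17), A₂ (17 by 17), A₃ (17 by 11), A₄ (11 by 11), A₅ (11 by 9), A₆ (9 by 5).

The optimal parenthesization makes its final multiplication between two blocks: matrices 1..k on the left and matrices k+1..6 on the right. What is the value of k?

1

Adjacent pairs: A₁A₂ = 19·17·17 = 5491; A₂A₃ = 17·17·11 = 3179; A₃A₄ = 17·11·11 = 2057; A₄A₅ = 11·11·9 = 1089; A₅A₆ = 11·9·5 = 495.
Length 3: A₁..A₃: k=1: 0+3179+19·17·11=6732; k=2: 5491+0+19·17·11=9044 → min 6732 | A₂..A₄: k=2: 0+2057+17·17·11=5236; k=3: 3179+0+17·11·11=5236 → min 5236 | A₃..A₅: k=3: 0+1089+17·11·9=2772; k=4: 2057+0+17·11·9=3740 → min 2772 | A₄..A₆: k=4: 0+495+11·11·5=1100; k=5: 1089+0+11·9·5=1584 → min 1100.
Length 4: A₁..A₄: k=1: 0+5236+19·17·11=8789; k=2: 5491+2057+19·17·11=11101; k=3: 6732+0+19·11·11=9031 → min 8789 | A₂..A₅: k=2: 0+2772+17·17·9=5373; k=3: 3179+1089+17·11·9=5951; k=4: 5236+0+17·11·9=6919 → min 5373 | A₃..A₆: k=3: 0+1100+17·11·5=2035; k=4: 2057+495+17·11·5=3487; k=5: 2772+0+17·9·5=3537 → min 2035.
Length 5: A₁..A₅: k=1: 0+5373+19·17·9=8280; k=2: 5491+2772+19·17·9=11170; k=3: 6732+1089+19·11·9=9702; k=4: 8789+0+19·11·9=10670 → min 8280 | A₂..A₆: k=2: 0+2035+17·17·5=3480; k=3: 3179+1100+17·11·5=5214; k=4: 5236+495+17·11·5=6666; k=5: 5373+0+17·9·5=6138 → min 3480.
Top-level splits: k=1: (A₁..A₁)·(A₂..A₆) → 0+3480+19·17·5 = 5095; k=2: (A₁..A₂)·(A₃..A₆) → 5491+2035+19·17·5 = 9141; k=3: (A₁..A₃)·(A₄..A₆) → 6732+1100+19·11·5 = 8877; k=4: (A₁..A₄)·(A₅..A₆) → 8789+495+19·11·5 = 10329; k=5: (A₁..A₅)·(A₆..A₆) → 8280+0+19·9·5 = 9135.
Best split is after A₁, i.e. k = 1.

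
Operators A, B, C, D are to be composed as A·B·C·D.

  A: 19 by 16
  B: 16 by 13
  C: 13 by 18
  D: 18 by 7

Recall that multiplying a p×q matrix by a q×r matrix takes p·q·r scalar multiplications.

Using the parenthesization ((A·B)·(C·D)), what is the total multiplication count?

7319

(A·B): 19×16 by 16×13 → 19×13, cost 19·16·13 = 3952
(C·D): 13×18 by 18×7 → 13×7, cost 13·18·7 = 1638
((A·B)·(C·D)): 19×13 by 13×7 → 19×7, cost 19·13·7 = 1729; cumulative 7319
Total: 7319 scalar multiplications.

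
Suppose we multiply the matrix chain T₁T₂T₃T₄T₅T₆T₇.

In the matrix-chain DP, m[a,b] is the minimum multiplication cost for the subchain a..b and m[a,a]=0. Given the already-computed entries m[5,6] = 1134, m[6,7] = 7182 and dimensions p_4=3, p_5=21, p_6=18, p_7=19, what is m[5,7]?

m[5,7] = min over k∈[5,6] of m[5,k]+m[k+1,7]+p_{4}·p_k·p_{7}.
k=5: 0 + 7182 + 3·21·19 = 8379; k=6: 1134 + 0 + 3·18·19 = 2160.
Minimum: 2160 at k=6.

2160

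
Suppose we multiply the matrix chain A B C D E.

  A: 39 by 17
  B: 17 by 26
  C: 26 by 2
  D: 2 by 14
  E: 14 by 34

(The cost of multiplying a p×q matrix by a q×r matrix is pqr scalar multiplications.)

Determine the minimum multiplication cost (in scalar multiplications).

5814

Adjacent pairs: AB = 39·17·26 = 17238; BC = 17·26·2 = 884; CD = 26·2·14 = 728; DE = 2·14·34 = 952.
Length 3: A..C: k=1: 0+884+39·17·2=2210; k=2: 17238+0+39·26·2=19266 → min 2210 | B..D: k=2: 0+728+17·26·14=6916; k=3: 884+0+17·2·14=1360 → min 1360 | C..E: k=3: 0+952+26·2·34=2720; k=4: 728+0+26·14·34=13104 → min 2720.
Length 4: A..D: k=1: 0+1360+39·17·14=10642; k=2: 17238+728+39·26·14=32162; k=3: 2210+0+39·2·14=3302 → min 3302 | B..E: k=2: 0+2720+17·26·34=17748; k=3: 884+952+17·2·34=2992; k=4: 1360+0+17·14·34=9452 → min 2992.
Length 5: A..E: k=1: 0+2992+39·17·34=25534; k=2: 17238+2720+39·26·34=54434; k=3: 2210+952+39·2·34=5814; k=4: 3302+0+39·14·34=21866 → min 5814.
Optimal order: ((A (B C)) (D E)) with cost 5814.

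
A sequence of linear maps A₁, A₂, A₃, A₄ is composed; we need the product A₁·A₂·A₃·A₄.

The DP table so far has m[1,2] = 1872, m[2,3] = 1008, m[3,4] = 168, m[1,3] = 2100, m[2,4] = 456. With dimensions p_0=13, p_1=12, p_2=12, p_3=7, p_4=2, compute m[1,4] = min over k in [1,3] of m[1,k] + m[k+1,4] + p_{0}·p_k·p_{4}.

m[1,4] = min over k∈[1,3] of m[1,k]+m[k+1,4]+p_{0}·p_k·p_{4}.
k=1: 0 + 456 + 13·12·2 = 768; k=2: 1872 + 168 + 13·12·2 = 2352; k=3: 2100 + 0 + 13·7·2 = 2282.
Minimum: 768 at k=1.

768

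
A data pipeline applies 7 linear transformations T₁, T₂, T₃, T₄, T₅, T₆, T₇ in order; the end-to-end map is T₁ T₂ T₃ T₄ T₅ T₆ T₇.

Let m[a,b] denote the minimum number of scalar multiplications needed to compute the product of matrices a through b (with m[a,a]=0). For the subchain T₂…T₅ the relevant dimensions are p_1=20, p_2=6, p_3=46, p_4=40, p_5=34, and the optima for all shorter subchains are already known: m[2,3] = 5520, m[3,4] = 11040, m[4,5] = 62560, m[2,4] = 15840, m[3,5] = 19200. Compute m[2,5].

m[2,5] = min over k∈[2,4] of m[2,k]+m[k+1,5]+p_{1}·p_k·p_{5}.
k=2: 0 + 19200 + 20·6·34 = 23280; k=3: 5520 + 62560 + 20·46·34 = 99360; k=4: 15840 + 0 + 20·40·34 = 43040.
Minimum: 23280 at k=2.

23280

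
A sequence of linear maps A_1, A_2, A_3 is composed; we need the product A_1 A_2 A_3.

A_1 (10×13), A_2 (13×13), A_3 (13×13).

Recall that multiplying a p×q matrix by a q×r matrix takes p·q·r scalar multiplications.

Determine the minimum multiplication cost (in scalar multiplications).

3380

Order (A_1 (A_2 A_3)): (A_2 A_3): 13×13 by 13×13 → 13×13, cost 13·13·13 = 2197; (A_1 (A_2 A_3)): 10×13 by 13×13 → 10×13, cost 10·13·13 = 1690; cumulative 3887. Total 3887.
Order ((A_1 A_2) A_3): (A_1 A_2): 10×13 by 13×13 → 10×13, cost 10·13·13 = 1690; ((A_1 A_2) A_3): 10×13 by 13×13 → 10×13, cost 10·13·13 = 1690; cumulative 3380. Total 3380.
Minimum: 3380.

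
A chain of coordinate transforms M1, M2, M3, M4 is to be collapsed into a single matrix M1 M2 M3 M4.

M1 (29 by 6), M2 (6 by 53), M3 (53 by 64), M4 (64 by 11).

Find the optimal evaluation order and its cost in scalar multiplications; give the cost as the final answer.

26490

Adjacent pairs: M1M2 = 29·6·53 = 9222; M2M3 = 6·53·64 = 20352; M3M4 = 53·64·11 = 37312.
Length 3: M1..M3: k=1: 0+20352+29·6·64=31488; k=2: 9222+0+29·53·64=107590 → min 31488 | M2..M4: k=2: 0+37312+6·53·11=40810; k=3: 20352+0+6·64·11=24576 → min 24576.
Length 4: M1..M4: k=1: 0+24576+29·6·11=26490; k=2: 9222+37312+29·53·11=63441; k=3: 31488+0+29·64·11=51904 → min 26490.
Optimal parenthesization: (M1 ((M2 M3) M4)) with cost 26490.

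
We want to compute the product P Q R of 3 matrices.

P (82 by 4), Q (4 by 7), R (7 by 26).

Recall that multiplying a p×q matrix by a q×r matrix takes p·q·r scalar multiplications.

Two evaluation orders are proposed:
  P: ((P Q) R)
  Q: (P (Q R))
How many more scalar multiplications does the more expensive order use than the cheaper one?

7964

Order P = ((P Q) R): (P Q): 82×4 by 4×7 → 82×7, cost 82·4·7 = 2296; ((P Q) R): 82×7 by 7×26 → 82×26, cost 82·7·26 = 14924; cumulative 17220. Total 17220.
Order Q = (P (Q R)): (Q R): 4×7 by 7×26 → 4×26, cost 4·7·26 = 728; (P (Q R)): 82×4 by 4×26 → 82×26, cost 82·4·26 = 8528; cumulative 9256. Total 9256.
Difference: |17220 − 9256| = 7964.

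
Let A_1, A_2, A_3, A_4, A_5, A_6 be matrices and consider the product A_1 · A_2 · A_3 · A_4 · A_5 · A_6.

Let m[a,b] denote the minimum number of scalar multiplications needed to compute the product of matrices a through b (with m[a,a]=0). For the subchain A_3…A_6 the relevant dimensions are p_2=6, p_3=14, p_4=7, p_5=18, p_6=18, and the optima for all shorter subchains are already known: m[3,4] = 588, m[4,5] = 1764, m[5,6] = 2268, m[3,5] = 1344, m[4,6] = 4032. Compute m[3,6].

3288

m[3,6] = min over k∈[3,5] of m[3,k]+m[k+1,6]+p_{2}·p_k·p_{6}.
k=3: 0 + 4032 + 6·14·18 = 5544; k=4: 588 + 2268 + 6·7·18 = 3612; k=5: 1344 + 0 + 6·18·18 = 3288.
Minimum: 3288 at k=5.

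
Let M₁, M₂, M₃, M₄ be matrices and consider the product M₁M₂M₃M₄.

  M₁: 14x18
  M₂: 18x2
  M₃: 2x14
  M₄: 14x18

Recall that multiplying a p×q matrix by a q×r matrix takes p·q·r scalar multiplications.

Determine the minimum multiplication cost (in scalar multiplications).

1512

Adjacent pairs: M₁M₂ = 14·18·2 = 504; M₂M₃ = 18·2·14 = 504; M₃M₄ = 2·14·18 = 504.
Length 3: M₁..M₃: k=1: 0+504+14·18·14=4032; k=2: 504+0+14·2·14=896 → min 896 | M₂..M₄: k=2: 0+504+18·2·18=1152; k=3: 504+0+18·14·18=5040 → min 1152.
Length 4: M₁..M₄: k=1: 0+1152+14·18·18=5688; k=2: 504+504+14·2·18=1512; k=3: 896+0+14·14·18=4424 → min 1512.
Optimal order: ((M₁M₂)(M₃M₄)) with cost 1512.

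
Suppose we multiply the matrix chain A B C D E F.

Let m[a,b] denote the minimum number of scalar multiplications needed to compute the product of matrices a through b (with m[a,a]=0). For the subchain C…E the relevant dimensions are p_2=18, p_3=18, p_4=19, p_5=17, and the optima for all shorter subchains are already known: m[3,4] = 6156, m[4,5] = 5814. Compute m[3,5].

11322

m[3,5] = min over k∈[3,4] of m[3,k]+m[k+1,5]+p_{2}·p_k·p_{5}.
k=3: 0 + 5814 + 18·18·17 = 11322; k=4: 6156 + 0 + 18·19·17 = 11970.
Minimum: 11322 at k=3.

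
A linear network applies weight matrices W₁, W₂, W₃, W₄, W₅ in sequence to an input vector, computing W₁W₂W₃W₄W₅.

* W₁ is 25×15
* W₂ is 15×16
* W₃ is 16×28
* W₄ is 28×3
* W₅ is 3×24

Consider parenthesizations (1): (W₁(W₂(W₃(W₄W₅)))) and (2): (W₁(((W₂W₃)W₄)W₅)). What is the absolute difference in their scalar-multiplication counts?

Order (1) = (W₁(W₂(W₃(W₄W₅)))): (W₄W₅): 28×3 by 3×24 → 28×24, cost 28·3·24 = 2016; (W₃(W₄W₅)): 16×28 by 28×24 → 16×24, cost 16·28·24 = 10752; cumulative 12768; (W₂(W₃(W₄W₅))): 15×16 by 16×24 → 15×24, cost 15·16·24 = 5760; cumulative 18528; (W₁(W₂(W₃(W₄W₅)))): 25×15 by 15×24 → 25×24, cost 25·15·24 = 9000; cumulative 27528. Total 27528.
Order (2) = (W₁(((W₂W₃)W₄)W₅)): (W₂W₃): 15×16 by 16×28 → 15×28, cost 15·16·28 = 6720; ((W₂W₃)W₄): 15×28 by 28×3 → 15×3, cost 15·28·3 = 1260; cumulative 7980; (((W₂W₃)W₄)W₅): 15×3 by 3×24 → 15×24, cost 15·3·24 = 1080; cumulative 9060; (W₁(((W₂W₃)W₄)W₅)): 25×15 by 15×24 → 25×24, cost 25·15·24 = 9000; cumulative 18060. Total 18060.
Difference: |27528 − 18060| = 9468.

9468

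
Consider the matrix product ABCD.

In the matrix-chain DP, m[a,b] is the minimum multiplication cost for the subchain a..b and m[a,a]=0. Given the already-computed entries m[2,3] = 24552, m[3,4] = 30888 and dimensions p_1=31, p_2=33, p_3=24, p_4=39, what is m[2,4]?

53568

m[2,4] = min over k∈[2,3] of m[2,k]+m[k+1,4]+p_{1}·p_k·p_{4}.
k=2: 0 + 30888 + 31·33·39 = 70785; k=3: 24552 + 0 + 31·24·39 = 53568.
Minimum: 53568 at k=3.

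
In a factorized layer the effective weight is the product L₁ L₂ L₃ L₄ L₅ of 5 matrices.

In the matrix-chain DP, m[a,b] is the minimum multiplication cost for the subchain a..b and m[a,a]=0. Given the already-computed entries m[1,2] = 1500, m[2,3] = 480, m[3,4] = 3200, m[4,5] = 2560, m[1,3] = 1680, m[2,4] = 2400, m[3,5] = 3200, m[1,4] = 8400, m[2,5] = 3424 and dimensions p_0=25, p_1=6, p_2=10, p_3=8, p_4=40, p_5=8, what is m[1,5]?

m[1,5] = min over k∈[1,4] of m[1,k]+m[k+1,5]+p_{0}·p_k·p_{5}.
k=1: 0 + 3424 + 25·6·8 = 4624; k=2: 1500 + 3200 + 25·10·8 = 6700; k=3: 1680 + 2560 + 25·8·8 = 5840; k=4: 8400 + 0 + 25·40·8 = 16400.
Minimum: 4624 at k=1.

4624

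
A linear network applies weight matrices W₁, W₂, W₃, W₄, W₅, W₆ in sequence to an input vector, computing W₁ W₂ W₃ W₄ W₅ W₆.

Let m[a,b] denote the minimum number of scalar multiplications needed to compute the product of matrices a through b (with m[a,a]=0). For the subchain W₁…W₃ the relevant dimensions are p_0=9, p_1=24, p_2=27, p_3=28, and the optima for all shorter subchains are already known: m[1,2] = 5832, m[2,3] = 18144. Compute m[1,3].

m[1,3] = min over k∈[1,2] of m[1,k]+m[k+1,3]+p_{0}·p_k·p_{3}.
k=1: 0 + 18144 + 9·24·28 = 24192; k=2: 5832 + 0 + 9·27·28 = 12636.
Minimum: 12636 at k=2.

12636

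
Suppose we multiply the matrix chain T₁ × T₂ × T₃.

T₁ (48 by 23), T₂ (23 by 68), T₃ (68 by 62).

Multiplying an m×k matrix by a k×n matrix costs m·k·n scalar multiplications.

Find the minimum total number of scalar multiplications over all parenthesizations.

165416

Order (T₁ × (T₂ × T₃)): (T₂ × T₃): 23×68 by 68×62 → 23×62, cost 23·68·62 = 96968; (T₁ × (T₂ × T₃)): 48×23 by 23×62 → 48×62, cost 48·23·62 = 68448; cumulative 165416. Total 165416.
Order ((T₁ × T₂) × T₃): (T₁ × T₂): 48×23 by 23×68 → 48×68, cost 48·23·68 = 75072; ((T₁ × T₂) × T₃): 48×68 by 68×62 → 48×62, cost 48·68·62 = 202368; cumulative 277440. Total 277440.
Minimum: 165416.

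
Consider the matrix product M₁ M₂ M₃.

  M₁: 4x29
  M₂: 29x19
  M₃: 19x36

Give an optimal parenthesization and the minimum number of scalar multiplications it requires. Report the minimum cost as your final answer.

4940

(M₁ (M₂ M₃)): cost 24012.
((M₁ M₂) M₃): cost 4940.
Optimal: ((M₁ M₂) M₃) with cost 4940.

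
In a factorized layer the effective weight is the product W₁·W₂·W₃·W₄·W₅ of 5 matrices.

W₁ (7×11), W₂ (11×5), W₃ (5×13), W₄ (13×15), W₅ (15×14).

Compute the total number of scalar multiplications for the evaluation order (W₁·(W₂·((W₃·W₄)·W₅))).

3873

(W₃·W₄): 5×13 by 13×15 → 5×15, cost 5·13·15 = 975
((W₃·W₄)·W₅): 5×15 by 15×14 → 5×14, cost 5·15·14 = 1050; cumulative 2025
(W₂·((W₃·W₄)·W₅)): 11×5 by 5×14 → 11×14, cost 11·5·14 = 770; cumulative 2795
(W₁·(W₂·((W₃·W₄)·W₅))): 7×11 by 11×14 → 7×14, cost 7·11·14 = 1078; cumulative 3873
Total: 3873 scalar multiplications.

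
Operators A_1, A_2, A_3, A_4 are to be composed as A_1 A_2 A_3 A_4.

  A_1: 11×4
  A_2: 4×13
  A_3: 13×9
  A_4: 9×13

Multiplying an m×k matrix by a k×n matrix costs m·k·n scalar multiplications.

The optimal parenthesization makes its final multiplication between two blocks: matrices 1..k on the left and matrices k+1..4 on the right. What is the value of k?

Adjacent pairs: A_1A_2 = 11·4·13 = 572; A_2A_3 = 4·13·9 = 468; A_3A_4 = 13·9·13 = 1521.
Length 3: A_1..A_3: k=1: 0+468+11·4·9=864; k=2: 572+0+11·13·9=1859 → min 864 | A_2..A_4: k=2: 0+1521+4·13·13=2197; k=3: 468+0+4·9·13=936 → min 936.
Top-level splits: k=1: (A_1..A_1)·(A_2..A_4) → 0+936+11·4·13 = 1508; k=2: (A_1..A_2)·(A_3..A_4) → 572+1521+11·13·13 = 3952; k=3: (A_1..A_3)·(A_4..A_4) → 864+0+11·9·13 = 2151.
Best split is after A_1, i.e. k = 1.

1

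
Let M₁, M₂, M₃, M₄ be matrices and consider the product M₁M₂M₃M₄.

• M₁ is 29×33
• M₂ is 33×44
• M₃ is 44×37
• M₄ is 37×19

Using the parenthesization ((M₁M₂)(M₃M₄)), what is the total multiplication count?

97284

(M₁M₂): 29×33 by 33×44 → 29×44, cost 29·33·44 = 42108
(M₃M₄): 44×37 by 37×19 → 44×19, cost 44·37·19 = 30932
((M₁M₂)(M₃M₄)): 29×44 by 44×19 → 29×19, cost 29·44·19 = 24244; cumulative 97284
Total: 97284 scalar multiplications.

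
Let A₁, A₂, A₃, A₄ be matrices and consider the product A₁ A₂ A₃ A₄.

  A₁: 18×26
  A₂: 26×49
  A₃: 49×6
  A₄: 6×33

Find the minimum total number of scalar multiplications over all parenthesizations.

14016

Adjacent pairs: A₁A₂ = 18·26·49 = 22932; A₂A₃ = 26·49·6 = 7644; A₃A₄ = 49·6·33 = 9702.
Length 3: A₁..A₃: k=1: 0+7644+18·26·6=10452; k=2: 22932+0+18·49·6=28224 → min 10452 | A₂..A₄: k=2: 0+9702+26·49·33=51744; k=3: 7644+0+26·6·33=12792 → min 12792.
Length 4: A₁..A₄: k=1: 0+12792+18·26·33=28236; k=2: 22932+9702+18·49·33=61740; k=3: 10452+0+18·6·33=14016 → min 14016.
Optimal order: ((A₁ (A₂ A₃)) A₄) with cost 14016.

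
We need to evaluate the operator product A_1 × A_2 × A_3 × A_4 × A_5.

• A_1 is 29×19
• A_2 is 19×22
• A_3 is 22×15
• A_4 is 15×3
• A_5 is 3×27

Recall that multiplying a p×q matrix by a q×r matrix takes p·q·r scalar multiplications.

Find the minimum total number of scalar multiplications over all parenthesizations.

6246

Adjacent pairs: A_1A_2 = 29·19·22 = 12122; A_2A_3 = 19·22·15 = 6270; A_3A_4 = 22·15·3 = 990; A_4A_5 = 15·3·27 = 1215.
Length 3: A_1..A_3: k=1: 0+6270+29·19·15=14535; k=2: 12122+0+29·22·15=21692 → min 14535 | A_2..A_4: k=2: 0+990+19·22·3=2244; k=3: 6270+0+19·15·3=7125 → min 2244 | A_3..A_5: k=3: 0+1215+22·15·27=10125; k=4: 990+0+22·3·27=2772 → min 2772.
Length 4: A_1..A_4: k=1: 0+2244+29·19·3=3897; k=2: 12122+990+29·22·3=15026; k=3: 14535+0+29·15·3=15840 → min 3897 | A_2..A_5: k=2: 0+2772+19·22·27=14058; k=3: 6270+1215+19·15·27=15180; k=4: 2244+0+19·3·27=3783 → min 3783.
Length 5: A_1..A_5: k=1: 0+3783+29·19·27=18660; k=2: 12122+2772+29·22·27=32120; k=3: 14535+1215+29·15·27=27495; k=4: 3897+0+29·3·27=6246 → min 6246.
Optimal order: ((A_1 × (A_2 × (A_3 × A_4))) × A_5) with cost 6246.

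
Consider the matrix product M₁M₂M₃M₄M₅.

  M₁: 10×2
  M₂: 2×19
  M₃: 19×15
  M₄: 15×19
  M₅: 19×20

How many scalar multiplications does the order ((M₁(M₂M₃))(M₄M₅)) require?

9570

(M₂M₃): 2×19 by 19×15 → 2×15, cost 2·19·15 = 570
(M₁(M₂M₃)): 10×2 by 2×15 → 10×15, cost 10·2·15 = 300; cumulative 870
(M₄M₅): 15×19 by 19×20 → 15×20, cost 15·19·20 = 5700
((M₁(M₂M₃))(M₄M₅)): 10×15 by 15×20 → 10×20, cost 10·15·20 = 3000; cumulative 9570
Total: 9570 scalar multiplications.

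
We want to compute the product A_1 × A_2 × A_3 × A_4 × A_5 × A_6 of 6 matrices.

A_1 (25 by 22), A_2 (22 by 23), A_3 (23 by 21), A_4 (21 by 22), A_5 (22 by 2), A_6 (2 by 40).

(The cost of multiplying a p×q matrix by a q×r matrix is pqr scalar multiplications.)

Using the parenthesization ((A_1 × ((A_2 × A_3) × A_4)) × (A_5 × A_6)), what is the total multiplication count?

56650

(A_2 × A_3): 22×23 by 23×21 → 22×21, cost 22·23·21 = 10626
((A_2 × A_3) × A_4): 22×21 by 21×22 → 22×22, cost 22·21·22 = 10164; cumulative 20790
(A_1 × ((A_2 × A_3) × A_4)): 25×22 by 22×22 → 25×22, cost 25·22·22 = 12100; cumulative 32890
(A_5 × A_6): 22×2 by 2×40 → 22×40, cost 22·2·40 = 1760
((A_1 × ((A_2 × A_3) × A_4)) × (A_5 × A_6)): 25×22 by 22×40 → 25×40, cost 25·22·40 = 22000; cumulative 56650
Total: 56650 scalar multiplications.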